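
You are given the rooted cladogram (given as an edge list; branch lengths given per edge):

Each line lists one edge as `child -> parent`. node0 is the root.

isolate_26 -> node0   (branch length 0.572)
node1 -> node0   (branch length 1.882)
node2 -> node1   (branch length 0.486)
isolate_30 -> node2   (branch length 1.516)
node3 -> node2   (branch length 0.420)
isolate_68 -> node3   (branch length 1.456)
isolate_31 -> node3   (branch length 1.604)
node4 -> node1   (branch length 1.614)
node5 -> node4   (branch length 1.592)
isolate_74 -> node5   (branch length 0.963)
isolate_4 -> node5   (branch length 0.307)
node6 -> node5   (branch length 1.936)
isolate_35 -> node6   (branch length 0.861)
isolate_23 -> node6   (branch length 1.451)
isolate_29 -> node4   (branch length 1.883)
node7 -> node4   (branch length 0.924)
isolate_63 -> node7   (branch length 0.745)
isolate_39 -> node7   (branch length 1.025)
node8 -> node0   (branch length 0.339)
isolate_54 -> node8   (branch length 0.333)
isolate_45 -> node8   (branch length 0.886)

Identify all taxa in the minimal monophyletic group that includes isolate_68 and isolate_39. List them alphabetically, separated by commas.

isolate_23, isolate_29, isolate_30, isolate_31, isolate_35, isolate_39, isolate_4, isolate_63, isolate_68, isolate_74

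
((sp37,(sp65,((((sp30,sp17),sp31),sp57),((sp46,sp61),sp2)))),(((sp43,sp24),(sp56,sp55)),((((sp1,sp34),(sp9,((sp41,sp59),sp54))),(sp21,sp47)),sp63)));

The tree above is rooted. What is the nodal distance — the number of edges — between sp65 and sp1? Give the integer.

9

The MRCA of sp65 and sp1 is the root of the tree.
From sp65 up to that node: 3 branches. From sp1 up to the same node: 6 branches. Total: 3 + 6 = 9.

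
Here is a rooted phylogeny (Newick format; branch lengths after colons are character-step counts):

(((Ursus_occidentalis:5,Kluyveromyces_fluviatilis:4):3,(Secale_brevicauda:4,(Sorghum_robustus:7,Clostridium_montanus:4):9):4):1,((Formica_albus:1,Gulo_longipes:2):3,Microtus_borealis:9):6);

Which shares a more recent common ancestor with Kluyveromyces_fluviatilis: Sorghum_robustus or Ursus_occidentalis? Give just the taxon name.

Ursus_occidentalis

The MRCA of Kluyveromyces_fluviatilis and Ursus_occidentalis subtends (Ursus_occidentalis,Kluyveromyces_fluviatilis) (2 taxa).
The MRCA of Kluyveromyces_fluviatilis and Sorghum_robustus subtends ((Ursus_occidentalis,Kluyveromyces_fluviatilis),(Secale_brevicauda,(Sorghum_robustus,Clostridium_montanus))) (5 taxa).
The first is nested inside the second, so Kluyveromyces_fluviatilis shares a more recent common ancestor with Ursus_occidentalis.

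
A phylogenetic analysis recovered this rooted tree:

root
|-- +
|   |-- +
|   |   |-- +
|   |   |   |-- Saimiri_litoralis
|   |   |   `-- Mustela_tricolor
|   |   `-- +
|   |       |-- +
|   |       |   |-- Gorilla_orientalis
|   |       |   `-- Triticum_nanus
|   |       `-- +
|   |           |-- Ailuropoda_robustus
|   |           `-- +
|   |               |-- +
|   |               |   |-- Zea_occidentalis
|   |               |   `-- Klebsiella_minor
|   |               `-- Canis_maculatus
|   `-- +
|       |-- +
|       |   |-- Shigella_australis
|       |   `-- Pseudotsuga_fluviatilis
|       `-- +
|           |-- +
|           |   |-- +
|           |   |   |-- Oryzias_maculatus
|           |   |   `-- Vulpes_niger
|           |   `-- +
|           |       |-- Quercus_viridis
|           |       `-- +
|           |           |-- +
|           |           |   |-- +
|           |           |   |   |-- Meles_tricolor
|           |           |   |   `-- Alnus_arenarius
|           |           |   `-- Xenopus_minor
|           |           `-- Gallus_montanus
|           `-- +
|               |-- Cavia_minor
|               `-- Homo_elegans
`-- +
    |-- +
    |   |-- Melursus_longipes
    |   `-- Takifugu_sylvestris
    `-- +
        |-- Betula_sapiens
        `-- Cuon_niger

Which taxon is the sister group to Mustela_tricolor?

Saimiri_litoralis

Mustela_tricolor attaches to the tree at the node subtending (Saimiri_litoralis,Mustela_tricolor).
The other lineage descending from that same node — the sister group — is the single tip Saimiri_litoralis.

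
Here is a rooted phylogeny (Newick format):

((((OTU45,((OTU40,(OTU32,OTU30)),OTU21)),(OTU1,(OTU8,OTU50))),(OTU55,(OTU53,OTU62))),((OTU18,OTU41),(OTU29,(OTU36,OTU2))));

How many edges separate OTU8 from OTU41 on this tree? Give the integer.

8

The MRCA of OTU8 and OTU41 is the root of the tree.
From OTU8 up to that node: 5 branches. From OTU41 up to the same node: 3 branches. Total: 5 + 3 = 8.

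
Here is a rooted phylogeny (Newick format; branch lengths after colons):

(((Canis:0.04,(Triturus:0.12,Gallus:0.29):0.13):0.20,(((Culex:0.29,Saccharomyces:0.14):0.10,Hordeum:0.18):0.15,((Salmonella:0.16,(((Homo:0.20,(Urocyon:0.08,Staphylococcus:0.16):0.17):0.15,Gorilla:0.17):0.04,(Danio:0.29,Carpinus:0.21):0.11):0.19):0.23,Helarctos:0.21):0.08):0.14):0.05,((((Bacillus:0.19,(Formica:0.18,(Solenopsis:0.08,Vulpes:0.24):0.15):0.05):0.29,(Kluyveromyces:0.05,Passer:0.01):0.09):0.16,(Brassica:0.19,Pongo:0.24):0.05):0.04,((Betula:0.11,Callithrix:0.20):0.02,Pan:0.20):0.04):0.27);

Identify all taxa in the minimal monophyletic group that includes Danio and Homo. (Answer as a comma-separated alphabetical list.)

Carpinus, Danio, Gorilla, Homo, Staphylococcus, Urocyon

Tracing Danio: it sits inside (Danio,Carpinus).
Tracing Homo: it sits inside (Homo,(Urocyon,Staphylococcus)).
The smallest clade enclosing both is (((Homo,(Urocyon,Staphylococcus)),Gorilla),(Danio,Carpinus)); the answer is its 6 terminal taxa in alphabetical order.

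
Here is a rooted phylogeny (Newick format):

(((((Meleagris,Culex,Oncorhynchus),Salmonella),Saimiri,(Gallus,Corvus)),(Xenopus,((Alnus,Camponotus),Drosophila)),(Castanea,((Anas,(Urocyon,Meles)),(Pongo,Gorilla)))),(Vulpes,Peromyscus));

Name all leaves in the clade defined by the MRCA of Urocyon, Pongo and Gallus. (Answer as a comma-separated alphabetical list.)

Tracing Urocyon: it sits inside (Urocyon,Meles).
Tracing Pongo: it sits inside (Pongo,Gorilla).
Tracing Gallus: it sits inside (Gallus,Corvus).
The smallest clade enclosing all 3 is ((((Meleagris,Culex,Oncorhynchus),Salmonella),Saimiri,(Gallus,Corvus)),(Xenopus,((Alnus,Camponotus),Drosophila)),(Castanea,((Anas,(Urocyon,Meles)),(Pongo,Gorilla)))); the answer is its 17 terminal taxa in alphabetical order.

Alnus, Anas, Camponotus, Castanea, Corvus, Culex, Drosophila, Gallus, Gorilla, Meleagris, Meles, Oncorhynchus, Pongo, Saimiri, Salmonella, Urocyon, Xenopus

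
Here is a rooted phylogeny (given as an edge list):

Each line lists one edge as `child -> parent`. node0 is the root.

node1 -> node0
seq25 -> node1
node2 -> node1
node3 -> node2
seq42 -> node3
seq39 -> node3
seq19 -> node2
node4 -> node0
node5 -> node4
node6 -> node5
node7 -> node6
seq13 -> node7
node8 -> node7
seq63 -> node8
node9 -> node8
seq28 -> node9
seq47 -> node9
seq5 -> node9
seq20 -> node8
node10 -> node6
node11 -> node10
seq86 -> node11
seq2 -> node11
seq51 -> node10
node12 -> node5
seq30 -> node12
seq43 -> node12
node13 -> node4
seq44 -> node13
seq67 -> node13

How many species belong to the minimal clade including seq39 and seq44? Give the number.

17

The MRCA of seq39 and seq44 is the root, so the clade is the entire tree.
That clade contains 17 terminal taxa: seq13, seq19, seq2, seq20, seq25, seq28, seq30, seq39, seq42, seq43, seq44, seq47, seq5, seq51, seq63, seq67, seq86.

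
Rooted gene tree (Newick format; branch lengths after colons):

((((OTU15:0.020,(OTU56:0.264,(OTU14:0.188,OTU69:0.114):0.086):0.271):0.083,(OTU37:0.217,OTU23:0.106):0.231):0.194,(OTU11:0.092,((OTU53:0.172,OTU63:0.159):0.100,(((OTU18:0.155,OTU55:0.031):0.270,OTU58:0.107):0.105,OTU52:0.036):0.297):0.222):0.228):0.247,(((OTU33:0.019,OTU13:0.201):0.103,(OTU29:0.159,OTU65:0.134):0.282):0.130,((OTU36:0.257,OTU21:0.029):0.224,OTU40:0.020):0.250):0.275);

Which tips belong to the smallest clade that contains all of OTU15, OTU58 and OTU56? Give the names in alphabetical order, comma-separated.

OTU11, OTU14, OTU15, OTU18, OTU23, OTU37, OTU52, OTU53, OTU55, OTU56, OTU58, OTU63, OTU69

Tracing OTU15: it sits inside (OTU15,(OTU56,(OTU14,OTU69))).
Tracing OTU58: it sits inside ((OTU18,OTU55),OTU58).
Tracing OTU56: it sits inside (OTU56,(OTU14,OTU69)).
The smallest clade enclosing all 3 is (((OTU15,(OTU56,(OTU14,OTU69))),(OTU37,OTU23)),(OTU11,((OTU53,OTU63),(((OTU18,OTU55),OTU58),OTU52)))); the answer is its 13 terminal taxa in alphabetical order.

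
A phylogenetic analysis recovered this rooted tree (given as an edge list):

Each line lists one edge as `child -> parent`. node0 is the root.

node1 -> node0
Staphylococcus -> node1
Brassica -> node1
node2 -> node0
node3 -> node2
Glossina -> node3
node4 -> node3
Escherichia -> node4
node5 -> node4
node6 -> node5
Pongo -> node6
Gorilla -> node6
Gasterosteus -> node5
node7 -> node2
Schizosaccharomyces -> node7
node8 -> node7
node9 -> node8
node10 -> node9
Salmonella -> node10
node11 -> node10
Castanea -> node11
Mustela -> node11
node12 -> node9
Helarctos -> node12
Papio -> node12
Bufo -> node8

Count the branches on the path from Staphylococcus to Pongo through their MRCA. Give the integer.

8

The MRCA of Staphylococcus and Pongo is the root of the tree.
From Staphylococcus up to that node: 2 branches. From Pongo up to the same node: 6 branches. Total: 2 + 6 = 8.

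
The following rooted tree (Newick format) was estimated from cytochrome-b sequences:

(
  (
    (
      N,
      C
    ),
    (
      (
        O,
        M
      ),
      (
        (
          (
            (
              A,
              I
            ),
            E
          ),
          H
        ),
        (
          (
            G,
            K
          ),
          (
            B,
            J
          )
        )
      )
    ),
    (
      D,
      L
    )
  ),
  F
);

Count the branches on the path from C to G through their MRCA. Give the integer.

The MRCA of C and G is the node subtending ((N,C),((O,M),((((A,I),E),H),((G,K),(B,J)))),(D,L)).
From C up to that node: 2 branches. From G up to the same node: 5 branches. Total: 2 + 5 = 7.

7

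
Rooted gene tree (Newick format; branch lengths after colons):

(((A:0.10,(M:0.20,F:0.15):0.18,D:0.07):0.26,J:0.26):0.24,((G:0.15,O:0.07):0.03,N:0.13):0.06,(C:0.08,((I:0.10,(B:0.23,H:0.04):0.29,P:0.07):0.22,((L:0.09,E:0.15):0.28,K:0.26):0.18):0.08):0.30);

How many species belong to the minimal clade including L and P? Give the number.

7

The MRCA of L and P is the node subtending ((I,(B,H),P),((L,E),K)).
That clade contains 7 terminal taxa: B, E, H, I, K, L, P.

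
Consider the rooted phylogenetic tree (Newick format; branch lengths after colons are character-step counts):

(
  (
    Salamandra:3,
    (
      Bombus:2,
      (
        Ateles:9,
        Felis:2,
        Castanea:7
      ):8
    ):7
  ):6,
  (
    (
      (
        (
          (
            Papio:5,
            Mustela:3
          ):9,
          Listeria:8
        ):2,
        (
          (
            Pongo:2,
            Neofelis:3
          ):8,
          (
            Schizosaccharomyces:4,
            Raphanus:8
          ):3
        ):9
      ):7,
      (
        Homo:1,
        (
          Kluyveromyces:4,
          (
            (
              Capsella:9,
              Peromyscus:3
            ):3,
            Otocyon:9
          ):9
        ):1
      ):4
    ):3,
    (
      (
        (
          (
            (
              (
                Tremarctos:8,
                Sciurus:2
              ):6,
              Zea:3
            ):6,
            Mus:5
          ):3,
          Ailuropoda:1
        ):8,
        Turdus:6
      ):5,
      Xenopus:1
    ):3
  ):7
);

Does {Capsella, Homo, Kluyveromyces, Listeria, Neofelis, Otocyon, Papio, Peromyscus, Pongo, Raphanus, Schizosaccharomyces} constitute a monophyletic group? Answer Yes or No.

The MRCA of the listed taxa subtends ((((Papio,Mustela),Listeria),((Pongo,Neofelis),(Schizosaccharomyces,Raphanus))),(Homo,(Kluyveromyces,((Capsella,Peromyscus),Otocyon)))).
That clade also contains Mustela, which is not in the proposed group, so the group is not monophyletic.

No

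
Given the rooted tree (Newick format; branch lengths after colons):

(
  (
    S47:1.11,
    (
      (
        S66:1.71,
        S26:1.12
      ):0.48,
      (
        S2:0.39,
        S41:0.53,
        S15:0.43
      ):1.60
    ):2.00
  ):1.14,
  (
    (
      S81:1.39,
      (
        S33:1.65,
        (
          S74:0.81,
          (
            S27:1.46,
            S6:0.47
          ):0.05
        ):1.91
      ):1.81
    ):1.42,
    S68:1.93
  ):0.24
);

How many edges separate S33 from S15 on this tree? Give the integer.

The MRCA of S33 and S15 is the root of the tree.
From S33 up to that node: 4 branches. From S15 up to the same node: 4 branches. Total: 4 + 4 = 8.

8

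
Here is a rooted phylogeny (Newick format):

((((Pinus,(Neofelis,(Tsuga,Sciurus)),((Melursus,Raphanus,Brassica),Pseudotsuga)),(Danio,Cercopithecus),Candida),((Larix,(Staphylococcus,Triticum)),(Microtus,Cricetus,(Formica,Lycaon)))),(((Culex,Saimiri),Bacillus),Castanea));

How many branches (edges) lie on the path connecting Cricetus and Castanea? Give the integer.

6

The MRCA of Cricetus and Castanea is the root of the tree.
From Cricetus up to that node: 4 branches. From Castanea up to the same node: 2 branches. Total: 4 + 2 = 6.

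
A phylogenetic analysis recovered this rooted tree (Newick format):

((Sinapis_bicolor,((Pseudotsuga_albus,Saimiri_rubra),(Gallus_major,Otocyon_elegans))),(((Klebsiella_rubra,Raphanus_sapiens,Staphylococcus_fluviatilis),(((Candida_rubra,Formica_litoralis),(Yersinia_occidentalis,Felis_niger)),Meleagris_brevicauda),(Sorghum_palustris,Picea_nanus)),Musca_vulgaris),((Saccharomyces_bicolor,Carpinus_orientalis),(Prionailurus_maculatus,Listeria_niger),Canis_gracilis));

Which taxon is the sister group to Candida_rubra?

Formica_litoralis

Candida_rubra attaches to the tree at the node subtending (Candida_rubra,Formica_litoralis).
The other lineage descending from that same node — the sister group — is the single tip Formica_litoralis.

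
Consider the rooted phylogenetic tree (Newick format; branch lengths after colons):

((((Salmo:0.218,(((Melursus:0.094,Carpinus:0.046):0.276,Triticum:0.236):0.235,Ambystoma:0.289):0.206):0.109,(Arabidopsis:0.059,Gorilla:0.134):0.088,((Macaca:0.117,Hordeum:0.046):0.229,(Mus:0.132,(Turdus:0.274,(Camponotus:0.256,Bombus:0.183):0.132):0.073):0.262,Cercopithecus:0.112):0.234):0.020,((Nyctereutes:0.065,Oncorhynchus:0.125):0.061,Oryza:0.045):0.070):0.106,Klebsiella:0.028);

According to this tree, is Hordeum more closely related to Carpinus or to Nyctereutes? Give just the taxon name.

Carpinus

The MRCA of Hordeum and Carpinus subtends ((Salmo,(((Melursus,Carpinus),Triticum),Ambystoma)),(Arabidopsis,Gorilla),((Macaca,Hordeum),(Mus,(Turdus,(Camponotus,Bombus))),Cercopithecus)) (14 taxa).
The MRCA of Hordeum and Nyctereutes subtends (((Salmo,(((Melursus,Carpinus),Triticum),Ambystoma)),(Arabidopsis,Gorilla),((Macaca,Hordeum),(Mus,(Turdus,(Camponotus,Bombus))),Cercopithecus)),((Nyctereutes,Oncorhynchus),Oryza)) (17 taxa).
The first is nested inside the second, so Hordeum shares a more recent common ancestor with Carpinus.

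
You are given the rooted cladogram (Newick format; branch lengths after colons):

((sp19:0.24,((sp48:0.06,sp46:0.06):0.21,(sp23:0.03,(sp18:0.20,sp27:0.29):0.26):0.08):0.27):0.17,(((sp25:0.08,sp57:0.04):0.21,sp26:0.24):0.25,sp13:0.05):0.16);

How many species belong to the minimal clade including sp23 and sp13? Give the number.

The MRCA of sp23 and sp13 is the root, so the clade is the entire tree.
That clade contains 10 terminal taxa: sp13, sp18, sp19, sp23, sp25, sp26, sp27, sp46, sp48, sp57.

10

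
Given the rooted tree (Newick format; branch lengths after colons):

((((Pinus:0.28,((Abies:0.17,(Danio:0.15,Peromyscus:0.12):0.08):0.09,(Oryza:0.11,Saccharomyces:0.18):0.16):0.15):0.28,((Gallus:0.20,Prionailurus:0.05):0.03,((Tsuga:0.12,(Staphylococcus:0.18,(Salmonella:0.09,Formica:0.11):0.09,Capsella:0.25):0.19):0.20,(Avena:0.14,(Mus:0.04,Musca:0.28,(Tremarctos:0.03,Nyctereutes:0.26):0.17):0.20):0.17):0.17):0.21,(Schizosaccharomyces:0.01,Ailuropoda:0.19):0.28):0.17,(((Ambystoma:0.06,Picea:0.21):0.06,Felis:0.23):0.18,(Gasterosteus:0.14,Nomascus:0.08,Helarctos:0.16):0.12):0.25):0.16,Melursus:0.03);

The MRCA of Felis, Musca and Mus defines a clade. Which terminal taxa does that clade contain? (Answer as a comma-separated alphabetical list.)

Abies, Ailuropoda, Ambystoma, Avena, Capsella, Danio, Felis, Formica, Gallus, Gasterosteus, Helarctos, Mus, Musca, Nomascus, Nyctereutes, Oryza, Peromyscus, Picea, Pinus, Prionailurus, Saccharomyces, Salmonella, Schizosaccharomyces, Staphylococcus, Tremarctos, Tsuga

Tracing Felis: it sits inside ((Ambystoma,Picea),Felis).
Tracing Musca: it sits inside (Mus,Musca,(Tremarctos,Nyctereutes)).
Tracing Mus: it sits inside (Mus,Musca,(Tremarctos,Nyctereutes)).
The smallest clade enclosing all 3 is (((Pinus,((Abies,(Danio,Peromyscus)),(Oryza,Saccharomyces))),((Gallus,Prionailurus),((Tsuga,(Staphylococcus,(Salmonella,Formica),Capsella)),(Avena,(Mus,Musca,(Tremarctos,Nyctereutes))))),(Schizosaccharomyces,Ailuropoda)),(((Ambystoma,Picea),Felis),(Gasterosteus,Nomascus,Helarctos))); the answer is its 26 terminal taxa in alphabetical order.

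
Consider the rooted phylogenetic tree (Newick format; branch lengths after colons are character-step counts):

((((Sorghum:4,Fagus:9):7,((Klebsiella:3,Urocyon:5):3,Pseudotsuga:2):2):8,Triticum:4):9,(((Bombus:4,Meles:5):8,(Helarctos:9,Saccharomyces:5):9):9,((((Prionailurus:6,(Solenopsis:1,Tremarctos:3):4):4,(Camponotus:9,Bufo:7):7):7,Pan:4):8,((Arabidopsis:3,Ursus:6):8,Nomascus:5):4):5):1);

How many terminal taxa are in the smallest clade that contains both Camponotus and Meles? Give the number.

13

The MRCA of Camponotus and Meles is the node subtending (((Bombus,Meles),(Helarctos,Saccharomyces)),((((Prionailurus,(Solenopsis,Tremarctos)),(Camponotus,Bufo)),Pan),((Arabidopsis,Ursus),Nomascus))).
That clade contains 13 terminal taxa: Arabidopsis, Bombus, Bufo, Camponotus, Helarctos, Meles, Nomascus, Pan, Prionailurus, Saccharomyces, Solenopsis, Tremarctos, Ursus.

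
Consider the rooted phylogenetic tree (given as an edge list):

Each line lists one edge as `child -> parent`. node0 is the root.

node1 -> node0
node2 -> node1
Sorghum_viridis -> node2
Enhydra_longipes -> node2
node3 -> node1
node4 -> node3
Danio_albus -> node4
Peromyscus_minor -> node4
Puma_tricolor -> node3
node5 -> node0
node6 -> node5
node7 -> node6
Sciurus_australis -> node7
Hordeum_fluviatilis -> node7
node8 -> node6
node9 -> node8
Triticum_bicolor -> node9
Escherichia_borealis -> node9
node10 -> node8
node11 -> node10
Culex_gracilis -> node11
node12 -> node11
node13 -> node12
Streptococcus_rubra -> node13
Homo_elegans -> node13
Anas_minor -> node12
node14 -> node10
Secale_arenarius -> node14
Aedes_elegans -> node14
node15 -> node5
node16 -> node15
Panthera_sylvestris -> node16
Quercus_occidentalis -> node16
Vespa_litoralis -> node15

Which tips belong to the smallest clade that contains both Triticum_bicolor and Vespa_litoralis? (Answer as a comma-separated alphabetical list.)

Aedes_elegans, Anas_minor, Culex_gracilis, Escherichia_borealis, Homo_elegans, Hordeum_fluviatilis, Panthera_sylvestris, Quercus_occidentalis, Sciurus_australis, Secale_arenarius, Streptococcus_rubra, Triticum_bicolor, Vespa_litoralis

Tracing Triticum_bicolor: it sits inside (Triticum_bicolor,Escherichia_borealis).
Tracing Vespa_litoralis: it sits inside ((Panthera_sylvestris,Quercus_occidentalis),Vespa_litoralis).
The smallest clade enclosing both is (((Sciurus_australis,Hordeum_fluviatilis),((Triticum_bicolor,Escherichia_borealis),((Culex_gracilis,((Streptococcus_rubra,Homo_elegans),Anas_minor)),(Secale_arenarius,Aedes_elegans)))),((Panthera_sylvestris,Quercus_occidentalis),Vespa_litoralis)); the answer is its 13 terminal taxa in alphabetical order.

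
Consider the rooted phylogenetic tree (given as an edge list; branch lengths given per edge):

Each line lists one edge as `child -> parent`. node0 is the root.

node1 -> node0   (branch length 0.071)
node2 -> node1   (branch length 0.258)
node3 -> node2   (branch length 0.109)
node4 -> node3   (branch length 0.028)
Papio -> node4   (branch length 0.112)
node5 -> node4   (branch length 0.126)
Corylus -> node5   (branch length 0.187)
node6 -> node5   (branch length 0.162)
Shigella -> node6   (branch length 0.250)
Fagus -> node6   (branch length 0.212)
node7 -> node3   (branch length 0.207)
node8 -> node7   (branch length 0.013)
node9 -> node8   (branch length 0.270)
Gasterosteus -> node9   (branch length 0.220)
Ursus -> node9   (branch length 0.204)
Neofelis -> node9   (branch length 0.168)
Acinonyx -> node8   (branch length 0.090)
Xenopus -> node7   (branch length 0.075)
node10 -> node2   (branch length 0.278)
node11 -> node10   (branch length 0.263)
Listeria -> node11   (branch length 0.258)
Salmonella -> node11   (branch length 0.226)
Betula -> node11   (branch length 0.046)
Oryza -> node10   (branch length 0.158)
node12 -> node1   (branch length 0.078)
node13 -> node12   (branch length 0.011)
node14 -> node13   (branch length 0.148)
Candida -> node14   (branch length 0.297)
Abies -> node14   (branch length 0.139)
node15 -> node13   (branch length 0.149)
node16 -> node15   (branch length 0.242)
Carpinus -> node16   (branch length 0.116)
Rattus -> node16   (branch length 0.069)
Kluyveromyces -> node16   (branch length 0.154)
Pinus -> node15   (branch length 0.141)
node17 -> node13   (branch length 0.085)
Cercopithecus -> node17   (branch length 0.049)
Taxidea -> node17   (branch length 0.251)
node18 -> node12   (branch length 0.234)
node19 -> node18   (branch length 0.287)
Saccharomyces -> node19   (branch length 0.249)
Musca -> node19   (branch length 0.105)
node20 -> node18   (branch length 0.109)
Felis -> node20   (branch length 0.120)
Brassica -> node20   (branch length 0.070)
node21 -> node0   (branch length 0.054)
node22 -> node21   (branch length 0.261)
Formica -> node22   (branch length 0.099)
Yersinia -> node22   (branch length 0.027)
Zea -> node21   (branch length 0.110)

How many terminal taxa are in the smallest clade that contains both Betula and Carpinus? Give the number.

25

The MRCA of Betula and Carpinus is the node subtending ((((Papio,(Corylus,(Shigella,Fagus))),(((Gasterosteus,Ursus,Neofelis),Acinonyx),Xenopus)),((Listeria,Salmonella,Betula),Oryza)),(((Candida,Abies),((Carpinus,Rattus,Kluyveromyces),Pinus),(Cercopithecus,Taxidea)),((Saccharomyces,Musca),(Felis,Brassica)))).
That clade contains 25 terminal taxa: Abies, Acinonyx, Betula, Brassica, Candida, Carpinus, Cercopithecus, Corylus, Fagus, Felis, Gasterosteus, Kluyveromyces, Listeria, Musca, Neofelis, Oryza, Papio, Pinus, Rattus, Saccharomyces, Salmonella, Shigella, Taxidea, Ursus, Xenopus.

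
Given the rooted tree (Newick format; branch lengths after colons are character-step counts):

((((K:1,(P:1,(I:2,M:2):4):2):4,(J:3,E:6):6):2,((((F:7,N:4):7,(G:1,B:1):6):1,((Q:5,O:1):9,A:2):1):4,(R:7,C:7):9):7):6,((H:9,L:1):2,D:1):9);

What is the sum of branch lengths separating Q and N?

The path runs Q → … → MRCA → … → N; the MRCA is the node subtending (((F,N),(G,B)),((Q,O),A)).
Branch lengths along that path: 5 + 9 + 1 + 1 + 7 + 4 = 27.

27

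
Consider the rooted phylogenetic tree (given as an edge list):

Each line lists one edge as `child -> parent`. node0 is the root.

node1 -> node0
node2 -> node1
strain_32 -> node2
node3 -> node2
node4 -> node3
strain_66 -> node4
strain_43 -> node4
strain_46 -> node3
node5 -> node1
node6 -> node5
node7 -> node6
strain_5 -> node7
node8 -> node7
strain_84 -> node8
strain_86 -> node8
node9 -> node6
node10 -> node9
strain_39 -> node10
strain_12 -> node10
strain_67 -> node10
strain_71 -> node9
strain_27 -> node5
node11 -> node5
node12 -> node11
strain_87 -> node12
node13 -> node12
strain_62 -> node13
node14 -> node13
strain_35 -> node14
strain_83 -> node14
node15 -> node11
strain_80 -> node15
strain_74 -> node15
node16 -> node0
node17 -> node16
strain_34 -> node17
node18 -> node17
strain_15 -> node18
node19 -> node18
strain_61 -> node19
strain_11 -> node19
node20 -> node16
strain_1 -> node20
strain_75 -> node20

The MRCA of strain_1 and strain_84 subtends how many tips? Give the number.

24

The MRCA of strain_1 and strain_84 is the root, so the clade is the entire tree.
That clade contains 24 terminal taxa: strain_1, strain_11, strain_12, strain_15, strain_27, strain_32, strain_34, strain_35, strain_39, strain_43, strain_46, strain_5, strain_61, strain_62, strain_66, strain_67, strain_71, strain_74, strain_75, strain_80, strain_83, strain_84, strain_86, strain_87.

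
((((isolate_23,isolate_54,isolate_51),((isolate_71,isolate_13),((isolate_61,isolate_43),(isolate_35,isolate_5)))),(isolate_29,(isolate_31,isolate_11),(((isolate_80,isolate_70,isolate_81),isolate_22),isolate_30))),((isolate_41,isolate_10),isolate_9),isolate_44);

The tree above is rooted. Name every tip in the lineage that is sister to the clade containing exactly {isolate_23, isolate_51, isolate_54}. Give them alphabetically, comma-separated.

The clade containing exactly {isolate_23, isolate_51, isolate_54} attaches to the tree at the node subtending ((isolate_23,isolate_54,isolate_51),((isolate_71,isolate_13),((isolate_61,isolate_43),(isolate_35,isolate_5)))).
The other lineage descending from that same node — the sister group — is ((isolate_71,isolate_13),((isolate_61,isolate_43),(isolate_35,isolate_5))); its 6 tips in alphabetical order are the answer.

isolate_13, isolate_35, isolate_43, isolate_5, isolate_61, isolate_71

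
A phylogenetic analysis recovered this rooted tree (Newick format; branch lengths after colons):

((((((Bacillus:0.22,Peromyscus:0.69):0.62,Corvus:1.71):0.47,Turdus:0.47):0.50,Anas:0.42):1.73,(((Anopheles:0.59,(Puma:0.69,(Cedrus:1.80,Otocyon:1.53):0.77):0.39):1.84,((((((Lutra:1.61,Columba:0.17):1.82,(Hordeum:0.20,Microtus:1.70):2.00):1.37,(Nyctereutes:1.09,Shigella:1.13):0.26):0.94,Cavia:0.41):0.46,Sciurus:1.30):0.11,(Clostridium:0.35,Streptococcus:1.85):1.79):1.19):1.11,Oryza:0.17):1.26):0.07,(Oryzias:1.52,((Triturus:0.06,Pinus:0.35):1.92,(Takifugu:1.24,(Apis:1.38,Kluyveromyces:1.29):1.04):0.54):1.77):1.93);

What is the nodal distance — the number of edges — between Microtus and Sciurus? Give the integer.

6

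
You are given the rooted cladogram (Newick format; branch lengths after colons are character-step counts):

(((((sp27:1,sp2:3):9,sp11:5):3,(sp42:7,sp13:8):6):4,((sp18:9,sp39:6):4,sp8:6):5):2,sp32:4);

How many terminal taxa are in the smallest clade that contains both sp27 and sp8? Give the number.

The MRCA of sp27 and sp8 is the node subtending ((((sp27,sp2),sp11),(sp42,sp13)),((sp18,sp39),sp8)).
That clade contains 8 terminal taxa: sp11, sp13, sp18, sp2, sp27, sp39, sp42, sp8.

8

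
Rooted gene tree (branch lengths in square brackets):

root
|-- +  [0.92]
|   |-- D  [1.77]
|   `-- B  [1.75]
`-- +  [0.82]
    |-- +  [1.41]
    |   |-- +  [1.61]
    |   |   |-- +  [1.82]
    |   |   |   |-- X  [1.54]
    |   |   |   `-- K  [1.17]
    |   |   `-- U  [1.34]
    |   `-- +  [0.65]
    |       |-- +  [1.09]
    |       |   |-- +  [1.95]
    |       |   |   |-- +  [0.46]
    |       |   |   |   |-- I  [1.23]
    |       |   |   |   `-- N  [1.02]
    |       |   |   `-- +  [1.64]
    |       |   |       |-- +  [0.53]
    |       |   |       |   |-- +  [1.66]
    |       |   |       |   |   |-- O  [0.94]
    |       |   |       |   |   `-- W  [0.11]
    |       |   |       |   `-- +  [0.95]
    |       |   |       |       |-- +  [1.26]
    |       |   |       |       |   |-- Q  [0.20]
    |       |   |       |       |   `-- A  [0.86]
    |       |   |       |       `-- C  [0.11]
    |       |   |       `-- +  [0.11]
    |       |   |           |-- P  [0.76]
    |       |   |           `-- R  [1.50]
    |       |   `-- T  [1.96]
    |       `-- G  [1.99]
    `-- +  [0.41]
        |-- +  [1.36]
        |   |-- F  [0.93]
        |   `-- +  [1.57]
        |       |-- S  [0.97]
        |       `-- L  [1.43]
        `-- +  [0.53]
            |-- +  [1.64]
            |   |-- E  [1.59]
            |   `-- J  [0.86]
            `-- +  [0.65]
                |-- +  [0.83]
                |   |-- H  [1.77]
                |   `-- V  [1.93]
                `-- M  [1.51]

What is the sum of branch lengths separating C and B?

The path runs C → … → MRCA → … → B; the MRCA is the root of the tree.
Branch lengths along that path: 0.11 + 0.95 + 0.53 + 1.64 + 1.95 + 1.09 + 0.65 + 1.41 + 0.82 + 0.92 + 1.75 = 11.82.

11.82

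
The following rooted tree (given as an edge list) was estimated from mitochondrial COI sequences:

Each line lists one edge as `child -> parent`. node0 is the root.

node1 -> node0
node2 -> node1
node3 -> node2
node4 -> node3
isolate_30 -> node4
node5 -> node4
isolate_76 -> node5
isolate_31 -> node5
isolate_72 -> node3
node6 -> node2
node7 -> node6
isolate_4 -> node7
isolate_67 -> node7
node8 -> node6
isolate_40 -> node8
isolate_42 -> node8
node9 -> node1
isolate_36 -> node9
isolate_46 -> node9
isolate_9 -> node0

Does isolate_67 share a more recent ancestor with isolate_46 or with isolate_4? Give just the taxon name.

The MRCA of isolate_67 and isolate_4 subtends (isolate_4,isolate_67) (2 taxa).
The MRCA of isolate_67 and isolate_46 subtends ((((isolate_30,(isolate_76,isolate_31)),isolate_72),((isolate_4,isolate_67),(isolate_40,isolate_42))),(isolate_36,isolate_46)) (10 taxa).
The first is nested inside the second, so isolate_67 shares a more recent common ancestor with isolate_4.

isolate_4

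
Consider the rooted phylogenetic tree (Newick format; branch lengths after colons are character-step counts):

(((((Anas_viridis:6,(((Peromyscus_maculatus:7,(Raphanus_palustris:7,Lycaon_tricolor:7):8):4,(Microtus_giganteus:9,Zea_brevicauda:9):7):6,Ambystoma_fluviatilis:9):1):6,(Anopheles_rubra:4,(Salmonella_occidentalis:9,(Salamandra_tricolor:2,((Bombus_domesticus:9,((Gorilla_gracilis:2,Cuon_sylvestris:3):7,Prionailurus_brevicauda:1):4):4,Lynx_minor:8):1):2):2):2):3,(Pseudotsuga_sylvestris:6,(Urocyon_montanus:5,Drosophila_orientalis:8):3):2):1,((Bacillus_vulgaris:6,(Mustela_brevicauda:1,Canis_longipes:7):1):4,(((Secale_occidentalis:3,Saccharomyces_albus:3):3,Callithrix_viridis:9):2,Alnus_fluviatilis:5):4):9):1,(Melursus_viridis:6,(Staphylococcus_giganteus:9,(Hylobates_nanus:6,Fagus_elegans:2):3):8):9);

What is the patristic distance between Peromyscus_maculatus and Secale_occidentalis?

49

The path runs Peromyscus_maculatus → … → MRCA → … → Secale_occidentalis; the MRCA is the node subtending ((((Anas_viridis,(((Peromyscus_maculatus,(Raphanus_palustris,Lycaon_tricolor)),(Microtus_giganteus,Zea_brevicauda)),Ambystoma_fluviatilis)),(Anopheles_rubra,(Salmonella_occidentalis,(Salamandra_tricolor,((Bombus_domesticus,((Gorilla_gracilis,Cuon_sylvestris),Prionailurus_brevicauda)),Lynx_minor))))),(Pseudotsuga_sylvestris,(Urocyon_montanus,Drosophila_orientalis))),((Bacillus_vulgaris,(Mustela_brevicauda,Canis_longipes)),(((Secale_occidentalis,Saccharomyces_albus),Callithrix_viridis),Alnus_fluviatilis))).
Branch lengths along that path: 7 + 4 + 6 + 1 + 6 + 3 + 1 + 9 + 4 + 2 + 3 + 3 = 49.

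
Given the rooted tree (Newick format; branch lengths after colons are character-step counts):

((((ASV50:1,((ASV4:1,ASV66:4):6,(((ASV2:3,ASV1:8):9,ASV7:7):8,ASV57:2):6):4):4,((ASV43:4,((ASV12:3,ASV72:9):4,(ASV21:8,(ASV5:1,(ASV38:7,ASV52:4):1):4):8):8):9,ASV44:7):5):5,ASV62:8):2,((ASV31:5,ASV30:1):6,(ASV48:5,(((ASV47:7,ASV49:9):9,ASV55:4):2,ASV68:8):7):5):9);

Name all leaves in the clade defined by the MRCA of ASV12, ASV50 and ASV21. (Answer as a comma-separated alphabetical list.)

ASV1, ASV12, ASV2, ASV21, ASV38, ASV4, ASV43, ASV44, ASV5, ASV50, ASV52, ASV57, ASV66, ASV7, ASV72

Tracing ASV12: it sits inside (ASV12,ASV72).
Tracing ASV50: it sits inside (ASV50,((ASV4,ASV66),(((ASV2,ASV1),ASV7),ASV57))).
Tracing ASV21: it sits inside (ASV21,(ASV5,(ASV38,ASV52))).
The smallest clade enclosing all 3 is ((ASV50,((ASV4,ASV66),(((ASV2,ASV1),ASV7),ASV57))),((ASV43,((ASV12,ASV72),(ASV21,(ASV5,(ASV38,ASV52))))),ASV44)); the answer is its 15 terminal taxa in alphabetical order.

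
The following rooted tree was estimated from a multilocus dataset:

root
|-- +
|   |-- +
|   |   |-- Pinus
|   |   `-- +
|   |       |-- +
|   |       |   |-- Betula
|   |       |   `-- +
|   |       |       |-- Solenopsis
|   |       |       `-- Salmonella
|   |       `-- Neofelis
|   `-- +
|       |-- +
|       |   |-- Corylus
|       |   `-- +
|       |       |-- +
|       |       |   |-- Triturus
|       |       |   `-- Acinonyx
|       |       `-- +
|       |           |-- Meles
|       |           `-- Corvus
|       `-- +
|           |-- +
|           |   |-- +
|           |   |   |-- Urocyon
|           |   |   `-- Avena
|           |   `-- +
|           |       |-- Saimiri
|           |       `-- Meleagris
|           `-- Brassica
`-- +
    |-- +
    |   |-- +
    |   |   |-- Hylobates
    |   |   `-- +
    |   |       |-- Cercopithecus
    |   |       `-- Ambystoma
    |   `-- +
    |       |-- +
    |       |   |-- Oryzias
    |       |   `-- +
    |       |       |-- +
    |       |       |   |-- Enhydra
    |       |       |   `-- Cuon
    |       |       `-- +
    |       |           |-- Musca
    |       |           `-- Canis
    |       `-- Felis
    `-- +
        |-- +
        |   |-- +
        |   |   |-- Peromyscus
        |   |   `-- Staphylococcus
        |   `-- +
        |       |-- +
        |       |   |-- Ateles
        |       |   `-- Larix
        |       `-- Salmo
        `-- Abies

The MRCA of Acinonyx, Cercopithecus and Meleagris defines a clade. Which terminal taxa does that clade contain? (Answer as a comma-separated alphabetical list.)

Tracing Acinonyx: it sits inside (Triturus,Acinonyx).
Tracing Cercopithecus: it sits inside (Cercopithecus,Ambystoma).
Tracing Meleagris: it sits inside (Saimiri,Meleagris).
The smallest clade enclosing all 3 is the whole tree (their MRCA is the root), so the answer is all 30 tips in alphabetical order.

Abies, Acinonyx, Ambystoma, Ateles, Avena, Betula, Brassica, Canis, Cercopithecus, Corvus, Corylus, Cuon, Enhydra, Felis, Hylobates, Larix, Meleagris, Meles, Musca, Neofelis, Oryzias, Peromyscus, Pinus, Saimiri, Salmo, Salmonella, Solenopsis, Staphylococcus, Triturus, Urocyon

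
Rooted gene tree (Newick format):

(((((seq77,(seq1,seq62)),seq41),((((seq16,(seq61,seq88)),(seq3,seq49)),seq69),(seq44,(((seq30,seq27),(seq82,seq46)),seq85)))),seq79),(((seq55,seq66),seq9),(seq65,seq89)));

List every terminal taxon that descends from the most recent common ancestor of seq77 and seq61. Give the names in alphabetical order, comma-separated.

seq1, seq16, seq27, seq3, seq30, seq41, seq44, seq46, seq49, seq61, seq62, seq69, seq77, seq82, seq85, seq88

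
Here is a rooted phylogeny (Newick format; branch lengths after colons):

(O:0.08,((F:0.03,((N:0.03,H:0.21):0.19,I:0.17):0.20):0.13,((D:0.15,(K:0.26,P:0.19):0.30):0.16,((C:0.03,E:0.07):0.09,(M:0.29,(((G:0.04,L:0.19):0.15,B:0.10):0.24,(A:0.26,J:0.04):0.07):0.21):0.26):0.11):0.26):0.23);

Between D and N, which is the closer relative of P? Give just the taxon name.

D

The MRCA of P and D subtends (D,(K,P)) (3 taxa).
The MRCA of P and N subtends ((F,((N,H),I)),((D,(K,P)),((C,E),(M,(((G,L),B),(A,J)))))) (15 taxa).
The first is nested inside the second, so P shares a more recent common ancestor with D.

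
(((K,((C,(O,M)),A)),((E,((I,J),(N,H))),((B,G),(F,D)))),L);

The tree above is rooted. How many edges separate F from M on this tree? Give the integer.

The MRCA of F and M is the node subtending ((K,((C,(O,M)),A)),((E,((I,J),(N,H))),((B,G),(F,D)))).
From F up to that node: 4 branches. From M up to the same node: 5 branches. Total: 4 + 5 = 9.

9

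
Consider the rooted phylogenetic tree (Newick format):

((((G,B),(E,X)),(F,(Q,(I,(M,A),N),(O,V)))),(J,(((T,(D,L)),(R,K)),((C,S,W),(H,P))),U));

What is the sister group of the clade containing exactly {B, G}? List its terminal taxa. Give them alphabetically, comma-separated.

The clade containing exactly {B, G} attaches to the tree at the node subtending ((G,B),(E,X)).
The other lineage descending from that same node — the sister group — is (E,X); its 2 tips in alphabetical order are the answer.

E, X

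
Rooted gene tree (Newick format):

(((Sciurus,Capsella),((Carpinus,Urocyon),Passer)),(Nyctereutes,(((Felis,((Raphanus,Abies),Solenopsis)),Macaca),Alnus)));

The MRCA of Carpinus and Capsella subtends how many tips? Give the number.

The MRCA of Carpinus and Capsella is the node subtending ((Sciurus,Capsella),((Carpinus,Urocyon),Passer)).
That clade contains 5 terminal taxa: Capsella, Carpinus, Passer, Sciurus, Urocyon.

5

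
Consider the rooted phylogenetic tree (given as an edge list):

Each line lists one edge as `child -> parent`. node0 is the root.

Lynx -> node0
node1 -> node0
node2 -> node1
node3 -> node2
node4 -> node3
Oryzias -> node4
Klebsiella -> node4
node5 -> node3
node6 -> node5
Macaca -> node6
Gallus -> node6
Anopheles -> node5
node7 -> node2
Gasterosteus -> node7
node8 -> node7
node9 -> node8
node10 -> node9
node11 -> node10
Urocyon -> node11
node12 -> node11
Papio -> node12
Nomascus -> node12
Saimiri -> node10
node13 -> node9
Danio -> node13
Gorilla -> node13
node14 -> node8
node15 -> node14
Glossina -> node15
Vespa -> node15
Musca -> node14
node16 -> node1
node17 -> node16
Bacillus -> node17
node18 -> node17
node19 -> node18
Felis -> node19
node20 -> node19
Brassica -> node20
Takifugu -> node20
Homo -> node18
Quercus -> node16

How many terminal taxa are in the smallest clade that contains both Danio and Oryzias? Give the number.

15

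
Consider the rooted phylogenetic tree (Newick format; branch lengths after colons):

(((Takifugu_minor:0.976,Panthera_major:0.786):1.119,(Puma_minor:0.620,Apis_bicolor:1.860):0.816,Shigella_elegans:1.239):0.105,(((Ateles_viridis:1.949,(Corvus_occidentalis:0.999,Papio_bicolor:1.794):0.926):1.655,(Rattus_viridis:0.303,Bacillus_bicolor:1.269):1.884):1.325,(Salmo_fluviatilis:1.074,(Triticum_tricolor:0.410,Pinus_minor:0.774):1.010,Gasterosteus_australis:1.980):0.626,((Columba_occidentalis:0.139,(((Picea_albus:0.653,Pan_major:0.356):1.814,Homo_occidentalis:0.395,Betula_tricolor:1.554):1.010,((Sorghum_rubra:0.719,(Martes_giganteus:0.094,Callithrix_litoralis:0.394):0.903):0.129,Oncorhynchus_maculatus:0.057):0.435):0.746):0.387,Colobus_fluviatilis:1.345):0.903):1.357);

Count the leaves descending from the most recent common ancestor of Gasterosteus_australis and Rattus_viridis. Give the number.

19

The MRCA of Gasterosteus_australis and Rattus_viridis is the node subtending (((Ateles_viridis,(Corvus_occidentalis,Papio_bicolor)),(Rattus_viridis,Bacillus_bicolor)),(Salmo_fluviatilis,(Triticum_tricolor,Pinus_minor),Gasterosteus_australis),((Columba_occidentalis,(((Picea_albus,Pan_major),Homo_occidentalis,Betula_tricolor),((Sorghum_rubra,(Martes_giganteus,Callithrix_litoralis)),Oncorhynchus_maculatus))),Colobus_fluviatilis)).
That clade contains 19 terminal taxa: Ateles_viridis, Bacillus_bicolor, Betula_tricolor, Callithrix_litoralis, Colobus_fluviatilis, Columba_occidentalis, Corvus_occidentalis, Gasterosteus_australis, Homo_occidentalis, Martes_giganteus, Oncorhynchus_maculatus, Pan_major, Papio_bicolor, Picea_albus, Pinus_minor, Rattus_viridis, Salmo_fluviatilis, Sorghum_rubra, Triticum_tricolor.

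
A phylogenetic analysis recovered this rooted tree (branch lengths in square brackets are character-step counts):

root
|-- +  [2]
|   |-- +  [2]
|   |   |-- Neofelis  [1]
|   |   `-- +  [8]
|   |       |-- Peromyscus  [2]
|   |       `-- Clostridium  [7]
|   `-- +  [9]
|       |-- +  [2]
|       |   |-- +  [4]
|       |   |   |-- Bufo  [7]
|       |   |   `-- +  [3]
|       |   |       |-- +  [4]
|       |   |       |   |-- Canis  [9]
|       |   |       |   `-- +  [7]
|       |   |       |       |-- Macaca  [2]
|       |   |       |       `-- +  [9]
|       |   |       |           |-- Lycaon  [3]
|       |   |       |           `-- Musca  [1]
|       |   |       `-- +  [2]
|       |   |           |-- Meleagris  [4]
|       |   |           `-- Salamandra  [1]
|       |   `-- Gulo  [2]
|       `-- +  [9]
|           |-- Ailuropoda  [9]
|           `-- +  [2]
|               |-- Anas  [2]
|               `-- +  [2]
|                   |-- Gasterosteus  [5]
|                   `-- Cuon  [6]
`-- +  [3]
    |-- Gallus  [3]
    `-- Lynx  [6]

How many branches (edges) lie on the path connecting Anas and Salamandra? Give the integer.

8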